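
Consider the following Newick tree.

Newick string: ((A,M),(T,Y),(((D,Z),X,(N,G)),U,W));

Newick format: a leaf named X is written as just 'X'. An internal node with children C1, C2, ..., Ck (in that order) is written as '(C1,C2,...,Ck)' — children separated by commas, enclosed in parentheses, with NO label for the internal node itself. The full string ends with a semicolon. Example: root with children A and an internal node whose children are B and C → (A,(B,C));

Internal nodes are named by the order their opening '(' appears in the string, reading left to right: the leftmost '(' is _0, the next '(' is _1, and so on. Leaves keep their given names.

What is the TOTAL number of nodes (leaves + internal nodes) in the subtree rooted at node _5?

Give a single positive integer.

Answer: 3

Derivation:
Newick: ((A,M),(T,Y),(((D,Z),X,(N,G)),U,W));
Locate _5: it is the '(' at position 15 (the 6th '(' reading left to right).
Query: subtree rooted at _5
_5: subtree_size = 1 + 2
  D: subtree_size = 1 + 0
  Z: subtree_size = 1 + 0
Total subtree size of _5: 3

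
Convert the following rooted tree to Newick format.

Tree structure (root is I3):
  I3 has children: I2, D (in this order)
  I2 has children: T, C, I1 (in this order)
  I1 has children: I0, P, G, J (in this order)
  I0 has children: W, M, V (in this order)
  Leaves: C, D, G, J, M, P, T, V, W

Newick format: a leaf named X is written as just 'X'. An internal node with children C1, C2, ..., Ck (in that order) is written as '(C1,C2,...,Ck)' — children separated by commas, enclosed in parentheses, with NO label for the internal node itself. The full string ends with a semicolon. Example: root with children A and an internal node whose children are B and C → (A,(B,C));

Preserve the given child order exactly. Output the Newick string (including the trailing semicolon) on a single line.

Answer: ((T,C,((W,M,V),P,G,J)),D);

Derivation:
internal I3 with children ['I2', 'D']
  internal I2 with children ['T', 'C', 'I1']
    leaf 'T' → 'T'
    leaf 'C' → 'C'
    internal I1 with children ['I0', 'P', 'G', 'J']
      internal I0 with children ['W', 'M', 'V']
        leaf 'W' → 'W'
        leaf 'M' → 'M'
        leaf 'V' → 'V'
      → '(W,M,V)'
      leaf 'P' → 'P'
      leaf 'G' → 'G'
      leaf 'J' → 'J'
    → '((W,M,V),P,G,J)'
  → '(T,C,((W,M,V),P,G,J))'
  leaf 'D' → 'D'
→ '((T,C,((W,M,V),P,G,J)),D)'
Final: ((T,C,((W,M,V),P,G,J)),D);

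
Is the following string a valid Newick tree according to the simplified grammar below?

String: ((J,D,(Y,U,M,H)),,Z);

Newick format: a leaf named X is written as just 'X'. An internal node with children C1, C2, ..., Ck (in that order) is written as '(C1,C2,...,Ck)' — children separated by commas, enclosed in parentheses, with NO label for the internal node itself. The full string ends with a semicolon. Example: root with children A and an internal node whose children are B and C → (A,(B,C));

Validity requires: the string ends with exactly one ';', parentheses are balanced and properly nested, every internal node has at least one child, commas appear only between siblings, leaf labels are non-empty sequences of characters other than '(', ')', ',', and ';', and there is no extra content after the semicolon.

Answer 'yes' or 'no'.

Input: ((J,D,(Y,U,M,H)),,Z);
Paren balance: 3 '(' vs 3 ')' OK
Ends with single ';': True
Full parse: FAILS (empty leaf label at pos 17)
Valid: False

Answer: no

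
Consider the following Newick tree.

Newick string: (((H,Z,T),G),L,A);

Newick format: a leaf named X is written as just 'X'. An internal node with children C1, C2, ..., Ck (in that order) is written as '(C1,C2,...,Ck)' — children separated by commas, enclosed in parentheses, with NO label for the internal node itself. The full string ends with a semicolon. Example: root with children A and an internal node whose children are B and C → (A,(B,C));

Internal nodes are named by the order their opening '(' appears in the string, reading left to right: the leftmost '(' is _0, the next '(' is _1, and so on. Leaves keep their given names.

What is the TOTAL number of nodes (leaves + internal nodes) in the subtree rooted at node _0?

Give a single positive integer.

Answer: 9

Derivation:
Newick: (((H,Z,T),G),L,A);
Locate _0: it is the '(' at position 0 (the 1st '(' reading left to right).
Query: subtree rooted at _0
_0: subtree_size = 1 + 8
  _1: subtree_size = 1 + 5
    _2: subtree_size = 1 + 3
      H: subtree_size = 1 + 0
      Z: subtree_size = 1 + 0
      T: subtree_size = 1 + 0
    G: subtree_size = 1 + 0
  L: subtree_size = 1 + 0
  A: subtree_size = 1 + 0
Total subtree size of _0: 9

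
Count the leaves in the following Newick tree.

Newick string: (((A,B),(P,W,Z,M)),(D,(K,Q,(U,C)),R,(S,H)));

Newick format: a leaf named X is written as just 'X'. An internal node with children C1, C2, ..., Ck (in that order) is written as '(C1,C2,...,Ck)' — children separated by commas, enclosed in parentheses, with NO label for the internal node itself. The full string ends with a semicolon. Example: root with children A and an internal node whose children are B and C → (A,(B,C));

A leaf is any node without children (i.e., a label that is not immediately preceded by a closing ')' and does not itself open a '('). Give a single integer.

Newick: (((A,B),(P,W,Z,M)),(D,(K,Q,(U,C)),R,(S,H)));
Scan left-to-right; a leaf is any maximal label run not followed by '(':
  pos 3: leaf 'A' → count = 1
  pos 5: leaf 'B' → count = 2
  pos 9: leaf 'P' → count = 3
  pos 11: leaf 'W' → count = 4
  pos 13: leaf 'Z' → count = 5
  pos 15: leaf 'M' → count = 6
  pos 20: leaf 'D' → count = 7
  pos 23: leaf 'K' → count = 8
  pos 25: leaf 'Q' → count = 9
  pos 28: leaf 'U' → count = 10
  pos 30: leaf 'C' → count = 11
  pos 34: leaf 'R' → count = 12
  pos 37: leaf 'S' → count = 13
  pos 39: leaf 'H' → count = 14
Total leaves: 14

Answer: 14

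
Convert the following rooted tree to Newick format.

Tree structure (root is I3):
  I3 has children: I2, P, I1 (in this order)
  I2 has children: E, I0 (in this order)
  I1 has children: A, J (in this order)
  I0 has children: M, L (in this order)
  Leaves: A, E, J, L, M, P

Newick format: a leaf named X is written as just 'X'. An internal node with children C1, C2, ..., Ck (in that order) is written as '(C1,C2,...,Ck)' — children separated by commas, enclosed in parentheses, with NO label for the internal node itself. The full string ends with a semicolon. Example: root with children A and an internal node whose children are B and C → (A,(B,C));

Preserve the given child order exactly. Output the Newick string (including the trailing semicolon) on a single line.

Answer: ((E,(M,L)),P,(A,J));

Derivation:
internal I3 with children ['I2', 'P', 'I1']
  internal I2 with children ['E', 'I0']
    leaf 'E' → 'E'
    internal I0 with children ['M', 'L']
      leaf 'M' → 'M'
      leaf 'L' → 'L'
    → '(M,L)'
  → '(E,(M,L))'
  leaf 'P' → 'P'
  internal I1 with children ['A', 'J']
    leaf 'A' → 'A'
    leaf 'J' → 'J'
  → '(A,J)'
→ '((E,(M,L)),P,(A,J))'
Final: ((E,(M,L)),P,(A,J));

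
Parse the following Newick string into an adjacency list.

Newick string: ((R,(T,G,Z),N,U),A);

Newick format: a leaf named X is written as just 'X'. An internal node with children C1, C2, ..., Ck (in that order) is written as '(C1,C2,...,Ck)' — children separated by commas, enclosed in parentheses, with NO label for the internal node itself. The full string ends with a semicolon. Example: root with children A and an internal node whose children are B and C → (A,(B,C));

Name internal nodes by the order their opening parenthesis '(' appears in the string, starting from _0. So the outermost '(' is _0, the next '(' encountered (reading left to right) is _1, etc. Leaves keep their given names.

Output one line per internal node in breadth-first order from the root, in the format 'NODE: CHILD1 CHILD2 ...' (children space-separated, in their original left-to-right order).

Input: ((R,(T,G,Z),N,U),A);
Scanning left-to-right, naming '(' by encounter order:
  pos 0: '(' -> open internal node _0 (depth 1)
  pos 1: '(' -> open internal node _1 (depth 2)
  pos 4: '(' -> open internal node _2 (depth 3)
  pos 10: ')' -> close internal node _2 (now at depth 2)
  pos 15: ')' -> close internal node _1 (now at depth 1)
  pos 18: ')' -> close internal node _0 (now at depth 0)
Total internal nodes: 3
BFS adjacency from root:
  _0: _1 A
  _1: R _2 N U
  _2: T G Z

Answer: _0: _1 A
_1: R _2 N U
_2: T G Z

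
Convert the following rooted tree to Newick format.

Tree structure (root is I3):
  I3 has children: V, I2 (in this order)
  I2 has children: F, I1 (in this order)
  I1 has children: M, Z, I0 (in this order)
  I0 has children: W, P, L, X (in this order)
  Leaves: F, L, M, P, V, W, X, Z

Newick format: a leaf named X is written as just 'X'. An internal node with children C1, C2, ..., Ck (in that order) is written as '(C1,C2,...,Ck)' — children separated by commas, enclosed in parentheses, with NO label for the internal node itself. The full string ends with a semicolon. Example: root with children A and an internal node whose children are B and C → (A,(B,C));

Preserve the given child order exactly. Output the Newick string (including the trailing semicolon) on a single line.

internal I3 with children ['V', 'I2']
  leaf 'V' → 'V'
  internal I2 with children ['F', 'I1']
    leaf 'F' → 'F'
    internal I1 with children ['M', 'Z', 'I0']
      leaf 'M' → 'M'
      leaf 'Z' → 'Z'
      internal I0 with children ['W', 'P', 'L', 'X']
        leaf 'W' → 'W'
        leaf 'P' → 'P'
        leaf 'L' → 'L'
        leaf 'X' → 'X'
      → '(W,P,L,X)'
    → '(M,Z,(W,P,L,X))'
  → '(F,(M,Z,(W,P,L,X)))'
→ '(V,(F,(M,Z,(W,P,L,X))))'
Final: (V,(F,(M,Z,(W,P,L,X))));

Answer: (V,(F,(M,Z,(W,P,L,X))));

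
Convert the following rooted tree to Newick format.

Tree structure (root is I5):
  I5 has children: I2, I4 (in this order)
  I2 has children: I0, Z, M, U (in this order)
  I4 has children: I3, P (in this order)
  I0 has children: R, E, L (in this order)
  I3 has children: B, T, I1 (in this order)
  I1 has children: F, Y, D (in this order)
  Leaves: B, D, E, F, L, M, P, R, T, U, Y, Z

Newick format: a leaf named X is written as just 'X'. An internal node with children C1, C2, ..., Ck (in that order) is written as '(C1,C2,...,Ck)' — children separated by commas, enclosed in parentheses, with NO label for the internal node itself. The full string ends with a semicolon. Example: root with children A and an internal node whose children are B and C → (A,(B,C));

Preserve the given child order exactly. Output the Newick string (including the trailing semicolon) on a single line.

Answer: (((R,E,L),Z,M,U),((B,T,(F,Y,D)),P));

Derivation:
internal I5 with children ['I2', 'I4']
  internal I2 with children ['I0', 'Z', 'M', 'U']
    internal I0 with children ['R', 'E', 'L']
      leaf 'R' → 'R'
      leaf 'E' → 'E'
      leaf 'L' → 'L'
    → '(R,E,L)'
    leaf 'Z' → 'Z'
    leaf 'M' → 'M'
    leaf 'U' → 'U'
  → '((R,E,L),Z,M,U)'
  internal I4 with children ['I3', 'P']
    internal I3 with children ['B', 'T', 'I1']
      leaf 'B' → 'B'
      leaf 'T' → 'T'
      internal I1 with children ['F', 'Y', 'D']
        leaf 'F' → 'F'
        leaf 'Y' → 'Y'
        leaf 'D' → 'D'
      → '(F,Y,D)'
    → '(B,T,(F,Y,D))'
    leaf 'P' → 'P'
  → '((B,T,(F,Y,D)),P)'
→ '(((R,E,L),Z,M,U),((B,T,(F,Y,D)),P))'
Final: (((R,E,L),Z,M,U),((B,T,(F,Y,D)),P));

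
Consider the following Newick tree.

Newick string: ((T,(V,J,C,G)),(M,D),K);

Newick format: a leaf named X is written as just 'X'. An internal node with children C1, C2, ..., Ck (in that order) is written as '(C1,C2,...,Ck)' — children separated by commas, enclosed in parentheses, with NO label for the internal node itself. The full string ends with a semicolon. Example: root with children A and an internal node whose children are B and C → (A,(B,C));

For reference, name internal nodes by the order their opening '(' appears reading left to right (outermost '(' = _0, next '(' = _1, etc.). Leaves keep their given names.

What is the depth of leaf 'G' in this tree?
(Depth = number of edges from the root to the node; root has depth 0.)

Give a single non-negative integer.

Answer: 3

Derivation:
Newick: ((T,(V,J,C,G)),(M,D),K);
Naming internals by '(' encounter order: outermost '(' = _0, next = _1, ...
Query node: G
Path from root: _0 -> _1 -> _2 -> G
Depth of G: 3 (number of edges from root)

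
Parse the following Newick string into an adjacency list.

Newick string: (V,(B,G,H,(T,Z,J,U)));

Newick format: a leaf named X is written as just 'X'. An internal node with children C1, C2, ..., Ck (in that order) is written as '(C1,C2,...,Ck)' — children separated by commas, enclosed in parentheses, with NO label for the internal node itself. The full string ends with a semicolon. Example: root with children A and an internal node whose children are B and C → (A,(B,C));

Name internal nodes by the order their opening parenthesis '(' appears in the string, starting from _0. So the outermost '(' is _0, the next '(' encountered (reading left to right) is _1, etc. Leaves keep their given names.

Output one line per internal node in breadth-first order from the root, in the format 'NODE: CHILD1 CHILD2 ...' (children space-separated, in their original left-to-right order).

Input: (V,(B,G,H,(T,Z,J,U)));
Scanning left-to-right, naming '(' by encounter order:
  pos 0: '(' -> open internal node _0 (depth 1)
  pos 3: '(' -> open internal node _1 (depth 2)
  pos 10: '(' -> open internal node _2 (depth 3)
  pos 18: ')' -> close internal node _2 (now at depth 2)
  pos 19: ')' -> close internal node _1 (now at depth 1)
  pos 20: ')' -> close internal node _0 (now at depth 0)
Total internal nodes: 3
BFS adjacency from root:
  _0: V _1
  _1: B G H _2
  _2: T Z J U

Answer: _0: V _1
_1: B G H _2
_2: T Z J U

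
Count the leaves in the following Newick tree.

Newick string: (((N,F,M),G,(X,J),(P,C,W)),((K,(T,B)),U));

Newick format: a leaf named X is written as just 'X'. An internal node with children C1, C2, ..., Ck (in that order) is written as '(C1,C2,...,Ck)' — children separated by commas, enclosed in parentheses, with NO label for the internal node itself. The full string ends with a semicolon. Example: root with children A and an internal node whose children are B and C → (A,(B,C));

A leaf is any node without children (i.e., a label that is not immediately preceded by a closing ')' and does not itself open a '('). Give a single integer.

Newick: (((N,F,M),G,(X,J),(P,C,W)),((K,(T,B)),U));
Scan left-to-right; a leaf is any maximal label run not followed by '(':
  pos 3: leaf 'N' → count = 1
  pos 5: leaf 'F' → count = 2
  pos 7: leaf 'M' → count = 3
  pos 10: leaf 'G' → count = 4
  pos 13: leaf 'X' → count = 5
  pos 15: leaf 'J' → count = 6
  pos 19: leaf 'P' → count = 7
  pos 21: leaf 'C' → count = 8
  pos 23: leaf 'W' → count = 9
  pos 29: leaf 'K' → count = 10
  pos 32: leaf 'T' → count = 11
  pos 34: leaf 'B' → count = 12
  pos 38: leaf 'U' → count = 13
Total leaves: 13

Answer: 13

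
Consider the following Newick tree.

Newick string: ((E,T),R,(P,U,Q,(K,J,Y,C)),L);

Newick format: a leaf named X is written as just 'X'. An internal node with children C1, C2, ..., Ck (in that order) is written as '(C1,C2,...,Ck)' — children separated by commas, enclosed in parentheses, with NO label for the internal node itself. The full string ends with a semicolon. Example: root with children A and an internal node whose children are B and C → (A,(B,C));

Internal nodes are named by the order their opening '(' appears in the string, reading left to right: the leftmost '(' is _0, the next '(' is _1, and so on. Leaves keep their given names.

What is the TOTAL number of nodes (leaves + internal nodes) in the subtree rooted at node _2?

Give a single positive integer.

Answer: 9

Derivation:
Newick: ((E,T),R,(P,U,Q,(K,J,Y,C)),L);
Locate _2: it is the '(' at position 9 (the 3rd '(' reading left to right).
Query: subtree rooted at _2
_2: subtree_size = 1 + 8
  P: subtree_size = 1 + 0
  U: subtree_size = 1 + 0
  Q: subtree_size = 1 + 0
  _3: subtree_size = 1 + 4
    K: subtree_size = 1 + 0
    J: subtree_size = 1 + 0
    Y: subtree_size = 1 + 0
    C: subtree_size = 1 + 0
Total subtree size of _2: 9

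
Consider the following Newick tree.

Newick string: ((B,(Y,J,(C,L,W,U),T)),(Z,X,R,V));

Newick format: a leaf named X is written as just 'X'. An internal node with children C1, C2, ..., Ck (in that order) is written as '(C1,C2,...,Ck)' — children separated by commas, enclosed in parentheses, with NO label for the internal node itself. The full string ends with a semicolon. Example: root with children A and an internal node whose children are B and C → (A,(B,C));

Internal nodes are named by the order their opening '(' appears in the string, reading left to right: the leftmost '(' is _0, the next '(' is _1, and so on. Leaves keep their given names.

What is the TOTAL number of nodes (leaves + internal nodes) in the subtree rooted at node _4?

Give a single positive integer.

Newick: ((B,(Y,J,(C,L,W,U),T)),(Z,X,R,V));
Locate _4: it is the '(' at position 23 (the 5th '(' reading left to right).
Query: subtree rooted at _4
_4: subtree_size = 1 + 4
  Z: subtree_size = 1 + 0
  X: subtree_size = 1 + 0
  R: subtree_size = 1 + 0
  V: subtree_size = 1 + 0
Total subtree size of _4: 5

Answer: 5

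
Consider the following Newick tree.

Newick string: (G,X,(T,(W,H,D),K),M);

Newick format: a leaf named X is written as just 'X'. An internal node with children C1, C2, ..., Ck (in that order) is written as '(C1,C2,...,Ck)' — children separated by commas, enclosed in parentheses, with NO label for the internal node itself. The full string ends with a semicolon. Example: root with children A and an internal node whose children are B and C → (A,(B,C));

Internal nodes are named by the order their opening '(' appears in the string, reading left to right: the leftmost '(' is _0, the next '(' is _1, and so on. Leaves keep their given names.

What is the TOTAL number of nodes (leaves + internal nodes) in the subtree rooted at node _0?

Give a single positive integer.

Answer: 11

Derivation:
Newick: (G,X,(T,(W,H,D),K),M);
Locate _0: it is the '(' at position 0 (the 1st '(' reading left to right).
Query: subtree rooted at _0
_0: subtree_size = 1 + 10
  G: subtree_size = 1 + 0
  X: subtree_size = 1 + 0
  _1: subtree_size = 1 + 6
    T: subtree_size = 1 + 0
    _2: subtree_size = 1 + 3
      W: subtree_size = 1 + 0
      H: subtree_size = 1 + 0
      D: subtree_size = 1 + 0
    K: subtree_size = 1 + 0
  M: subtree_size = 1 + 0
Total subtree size of _0: 11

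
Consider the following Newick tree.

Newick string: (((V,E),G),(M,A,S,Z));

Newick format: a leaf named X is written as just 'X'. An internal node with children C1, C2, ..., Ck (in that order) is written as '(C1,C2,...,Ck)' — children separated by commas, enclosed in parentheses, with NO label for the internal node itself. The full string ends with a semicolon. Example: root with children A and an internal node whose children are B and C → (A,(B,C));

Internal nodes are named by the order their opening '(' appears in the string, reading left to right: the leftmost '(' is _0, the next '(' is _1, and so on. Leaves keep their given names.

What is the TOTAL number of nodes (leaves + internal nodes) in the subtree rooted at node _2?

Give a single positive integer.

Answer: 3

Derivation:
Newick: (((V,E),G),(M,A,S,Z));
Locate _2: it is the '(' at position 2 (the 3rd '(' reading left to right).
Query: subtree rooted at _2
_2: subtree_size = 1 + 2
  V: subtree_size = 1 + 0
  E: subtree_size = 1 + 0
Total subtree size of _2: 3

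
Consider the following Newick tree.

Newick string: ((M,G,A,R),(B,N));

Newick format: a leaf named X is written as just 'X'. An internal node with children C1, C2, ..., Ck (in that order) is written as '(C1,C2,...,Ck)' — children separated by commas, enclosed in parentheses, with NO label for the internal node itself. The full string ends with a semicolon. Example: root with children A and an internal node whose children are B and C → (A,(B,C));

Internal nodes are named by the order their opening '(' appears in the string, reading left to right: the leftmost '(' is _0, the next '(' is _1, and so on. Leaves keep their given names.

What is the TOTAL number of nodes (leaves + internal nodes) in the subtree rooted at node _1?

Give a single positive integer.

Answer: 5

Derivation:
Newick: ((M,G,A,R),(B,N));
Locate _1: it is the '(' at position 1 (the 2nd '(' reading left to right).
Query: subtree rooted at _1
_1: subtree_size = 1 + 4
  M: subtree_size = 1 + 0
  G: subtree_size = 1 + 0
  A: subtree_size = 1 + 0
  R: subtree_size = 1 + 0
Total subtree size of _1: 5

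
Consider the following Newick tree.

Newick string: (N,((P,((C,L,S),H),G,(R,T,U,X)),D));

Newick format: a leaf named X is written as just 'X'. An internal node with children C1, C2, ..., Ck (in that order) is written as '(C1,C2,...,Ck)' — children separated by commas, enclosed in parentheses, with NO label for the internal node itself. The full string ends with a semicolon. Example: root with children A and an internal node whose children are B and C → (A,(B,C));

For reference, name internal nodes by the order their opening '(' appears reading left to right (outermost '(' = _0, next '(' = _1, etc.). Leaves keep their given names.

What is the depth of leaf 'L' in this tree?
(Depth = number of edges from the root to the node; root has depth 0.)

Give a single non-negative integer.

Answer: 5

Derivation:
Newick: (N,((P,((C,L,S),H),G,(R,T,U,X)),D));
Naming internals by '(' encounter order: outermost '(' = _0, next = _1, ...
Query node: L
Path from root: _0 -> _1 -> _2 -> _3 -> _4 -> L
Depth of L: 5 (number of edges from root)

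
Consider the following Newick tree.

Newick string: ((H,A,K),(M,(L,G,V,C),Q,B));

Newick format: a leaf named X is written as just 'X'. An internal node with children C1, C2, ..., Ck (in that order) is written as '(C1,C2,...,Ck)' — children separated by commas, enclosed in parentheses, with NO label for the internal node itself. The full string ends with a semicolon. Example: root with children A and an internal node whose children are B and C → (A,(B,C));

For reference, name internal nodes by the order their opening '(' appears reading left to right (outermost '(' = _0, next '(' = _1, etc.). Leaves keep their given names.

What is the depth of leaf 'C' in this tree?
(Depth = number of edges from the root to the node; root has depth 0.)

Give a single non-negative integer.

Newick: ((H,A,K),(M,(L,G,V,C),Q,B));
Naming internals by '(' encounter order: outermost '(' = _0, next = _1, ...
Query node: C
Path from root: _0 -> _2 -> _3 -> C
Depth of C: 3 (number of edges from root)

Answer: 3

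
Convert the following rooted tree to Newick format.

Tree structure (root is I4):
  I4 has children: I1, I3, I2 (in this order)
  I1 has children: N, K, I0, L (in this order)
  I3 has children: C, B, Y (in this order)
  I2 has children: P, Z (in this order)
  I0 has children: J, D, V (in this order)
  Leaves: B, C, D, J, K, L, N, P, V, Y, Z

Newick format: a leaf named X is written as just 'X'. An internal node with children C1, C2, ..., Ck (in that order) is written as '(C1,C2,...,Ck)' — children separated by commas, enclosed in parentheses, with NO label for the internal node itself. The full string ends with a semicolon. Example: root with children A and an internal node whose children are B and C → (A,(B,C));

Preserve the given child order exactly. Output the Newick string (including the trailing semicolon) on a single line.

internal I4 with children ['I1', 'I3', 'I2']
  internal I1 with children ['N', 'K', 'I0', 'L']
    leaf 'N' → 'N'
    leaf 'K' → 'K'
    internal I0 with children ['J', 'D', 'V']
      leaf 'J' → 'J'
      leaf 'D' → 'D'
      leaf 'V' → 'V'
    → '(J,D,V)'
    leaf 'L' → 'L'
  → '(N,K,(J,D,V),L)'
  internal I3 with children ['C', 'B', 'Y']
    leaf 'C' → 'C'
    leaf 'B' → 'B'
    leaf 'Y' → 'Y'
  → '(C,B,Y)'
  internal I2 with children ['P', 'Z']
    leaf 'P' → 'P'
    leaf 'Z' → 'Z'
  → '(P,Z)'
→ '((N,K,(J,D,V),L),(C,B,Y),(P,Z))'
Final: ((N,K,(J,D,V),L),(C,B,Y),(P,Z));

Answer: ((N,K,(J,D,V),L),(C,B,Y),(P,Z));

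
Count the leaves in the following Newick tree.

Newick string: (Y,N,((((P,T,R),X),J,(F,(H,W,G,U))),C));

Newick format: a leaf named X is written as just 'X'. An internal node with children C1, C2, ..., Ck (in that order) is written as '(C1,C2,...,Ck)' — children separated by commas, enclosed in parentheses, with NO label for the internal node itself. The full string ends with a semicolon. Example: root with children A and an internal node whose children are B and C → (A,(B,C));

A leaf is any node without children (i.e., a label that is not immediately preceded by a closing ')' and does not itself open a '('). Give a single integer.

Newick: (Y,N,((((P,T,R),X),J,(F,(H,W,G,U))),C));
Scan left-to-right; a leaf is any maximal label run not followed by '(':
  pos 1: leaf 'Y' → count = 1
  pos 3: leaf 'N' → count = 2
  pos 9: leaf 'P' → count = 3
  pos 11: leaf 'T' → count = 4
  pos 13: leaf 'R' → count = 5
  pos 16: leaf 'X' → count = 6
  pos 19: leaf 'J' → count = 7
  pos 22: leaf 'F' → count = 8
  pos 25: leaf 'H' → count = 9
  pos 27: leaf 'W' → count = 10
  pos 29: leaf 'G' → count = 11
  pos 31: leaf 'U' → count = 12
  pos 36: leaf 'C' → count = 13
Total leaves: 13

Answer: 13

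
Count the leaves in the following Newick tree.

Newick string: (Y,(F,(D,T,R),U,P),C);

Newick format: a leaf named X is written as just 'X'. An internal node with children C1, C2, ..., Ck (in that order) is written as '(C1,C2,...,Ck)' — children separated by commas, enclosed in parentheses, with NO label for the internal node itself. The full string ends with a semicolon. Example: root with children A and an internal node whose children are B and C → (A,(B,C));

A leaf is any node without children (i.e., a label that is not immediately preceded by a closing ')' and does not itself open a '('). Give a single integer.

Newick: (Y,(F,(D,T,R),U,P),C);
Scan left-to-right; a leaf is any maximal label run not followed by '(':
  pos 1: leaf 'Y' → count = 1
  pos 4: leaf 'F' → count = 2
  pos 7: leaf 'D' → count = 3
  pos 9: leaf 'T' → count = 4
  pos 11: leaf 'R' → count = 5
  pos 14: leaf 'U' → count = 6
  pos 16: leaf 'P' → count = 7
  pos 19: leaf 'C' → count = 8
Total leaves: 8

Answer: 8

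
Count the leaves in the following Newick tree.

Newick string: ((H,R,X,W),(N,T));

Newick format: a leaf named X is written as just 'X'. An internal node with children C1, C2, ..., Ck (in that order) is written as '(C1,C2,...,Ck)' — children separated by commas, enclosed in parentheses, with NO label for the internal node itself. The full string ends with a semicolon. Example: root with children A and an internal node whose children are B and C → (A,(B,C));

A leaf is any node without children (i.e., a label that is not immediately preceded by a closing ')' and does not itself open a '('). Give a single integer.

Answer: 6

Derivation:
Newick: ((H,R,X,W),(N,T));
Scan left-to-right; a leaf is any maximal label run not followed by '(':
  pos 2: leaf 'H' → count = 1
  pos 4: leaf 'R' → count = 2
  pos 6: leaf 'X' → count = 3
  pos 8: leaf 'W' → count = 4
  pos 12: leaf 'N' → count = 5
  pos 14: leaf 'T' → count = 6
Total leaves: 6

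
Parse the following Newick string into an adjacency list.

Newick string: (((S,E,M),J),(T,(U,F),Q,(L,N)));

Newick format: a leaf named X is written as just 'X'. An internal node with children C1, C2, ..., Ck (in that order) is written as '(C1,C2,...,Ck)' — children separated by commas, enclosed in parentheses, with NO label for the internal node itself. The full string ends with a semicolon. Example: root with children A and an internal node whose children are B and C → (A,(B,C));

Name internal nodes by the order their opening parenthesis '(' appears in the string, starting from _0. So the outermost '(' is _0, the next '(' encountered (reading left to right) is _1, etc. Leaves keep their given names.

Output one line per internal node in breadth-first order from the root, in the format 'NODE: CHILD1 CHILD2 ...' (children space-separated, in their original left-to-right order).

Answer: _0: _1 _3
_1: _2 J
_3: T _4 Q _5
_2: S E M
_4: U F
_5: L N

Derivation:
Input: (((S,E,M),J),(T,(U,F),Q,(L,N)));
Scanning left-to-right, naming '(' by encounter order:
  pos 0: '(' -> open internal node _0 (depth 1)
  pos 1: '(' -> open internal node _1 (depth 2)
  pos 2: '(' -> open internal node _2 (depth 3)
  pos 8: ')' -> close internal node _2 (now at depth 2)
  pos 11: ')' -> close internal node _1 (now at depth 1)
  pos 13: '(' -> open internal node _3 (depth 2)
  pos 16: '(' -> open internal node _4 (depth 3)
  pos 20: ')' -> close internal node _4 (now at depth 2)
  pos 24: '(' -> open internal node _5 (depth 3)
  pos 28: ')' -> close internal node _5 (now at depth 2)
  pos 29: ')' -> close internal node _3 (now at depth 1)
  pos 30: ')' -> close internal node _0 (now at depth 0)
Total internal nodes: 6
BFS adjacency from root:
  _0: _1 _3
  _1: _2 J
  _3: T _4 Q _5
  _2: S E M
  _4: U F
  _5: L N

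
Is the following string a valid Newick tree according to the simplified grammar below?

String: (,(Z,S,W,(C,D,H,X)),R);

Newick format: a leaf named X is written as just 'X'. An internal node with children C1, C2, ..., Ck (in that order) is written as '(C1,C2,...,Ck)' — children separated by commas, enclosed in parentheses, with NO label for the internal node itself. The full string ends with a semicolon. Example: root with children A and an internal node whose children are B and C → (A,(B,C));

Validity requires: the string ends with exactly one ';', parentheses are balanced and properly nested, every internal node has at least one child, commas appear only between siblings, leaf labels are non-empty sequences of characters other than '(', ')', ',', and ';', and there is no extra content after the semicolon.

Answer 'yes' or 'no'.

Answer: no

Derivation:
Input: (,(Z,S,W,(C,D,H,X)),R);
Paren balance: 3 '(' vs 3 ')' OK
Ends with single ';': True
Full parse: FAILS (empty leaf label at pos 1)
Valid: False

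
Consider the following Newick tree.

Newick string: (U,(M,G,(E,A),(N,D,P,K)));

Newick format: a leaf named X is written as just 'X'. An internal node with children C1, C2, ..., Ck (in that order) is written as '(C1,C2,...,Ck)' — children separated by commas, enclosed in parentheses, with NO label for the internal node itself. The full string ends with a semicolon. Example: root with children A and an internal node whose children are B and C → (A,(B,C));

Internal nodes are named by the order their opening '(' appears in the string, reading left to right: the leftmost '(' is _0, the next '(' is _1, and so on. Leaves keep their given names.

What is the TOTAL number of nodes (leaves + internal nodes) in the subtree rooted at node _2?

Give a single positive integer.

Answer: 3

Derivation:
Newick: (U,(M,G,(E,A),(N,D,P,K)));
Locate _2: it is the '(' at position 8 (the 3rd '(' reading left to right).
Query: subtree rooted at _2
_2: subtree_size = 1 + 2
  E: subtree_size = 1 + 0
  A: subtree_size = 1 + 0
Total subtree size of _2: 3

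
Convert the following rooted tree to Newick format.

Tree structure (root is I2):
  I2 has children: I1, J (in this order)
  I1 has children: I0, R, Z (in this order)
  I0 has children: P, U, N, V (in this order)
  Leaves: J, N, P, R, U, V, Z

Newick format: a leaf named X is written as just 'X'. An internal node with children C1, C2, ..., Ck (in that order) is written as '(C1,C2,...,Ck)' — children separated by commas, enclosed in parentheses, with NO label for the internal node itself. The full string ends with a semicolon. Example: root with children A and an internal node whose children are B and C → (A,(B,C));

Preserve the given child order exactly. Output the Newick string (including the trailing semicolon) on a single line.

Answer: (((P,U,N,V),R,Z),J);

Derivation:
internal I2 with children ['I1', 'J']
  internal I1 with children ['I0', 'R', 'Z']
    internal I0 with children ['P', 'U', 'N', 'V']
      leaf 'P' → 'P'
      leaf 'U' → 'U'
      leaf 'N' → 'N'
      leaf 'V' → 'V'
    → '(P,U,N,V)'
    leaf 'R' → 'R'
    leaf 'Z' → 'Z'
  → '((P,U,N,V),R,Z)'
  leaf 'J' → 'J'
→ '(((P,U,N,V),R,Z),J)'
Final: (((P,U,N,V),R,Z),J);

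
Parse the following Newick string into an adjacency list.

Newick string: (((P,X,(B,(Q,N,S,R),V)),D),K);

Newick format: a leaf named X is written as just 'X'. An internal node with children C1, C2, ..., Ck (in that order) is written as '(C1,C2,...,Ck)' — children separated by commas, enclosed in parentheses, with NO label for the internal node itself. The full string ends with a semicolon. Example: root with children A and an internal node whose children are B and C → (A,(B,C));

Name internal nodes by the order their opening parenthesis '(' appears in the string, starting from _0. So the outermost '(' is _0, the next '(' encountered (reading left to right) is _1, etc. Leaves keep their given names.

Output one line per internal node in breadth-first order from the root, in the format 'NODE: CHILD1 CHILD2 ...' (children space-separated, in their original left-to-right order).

Input: (((P,X,(B,(Q,N,S,R),V)),D),K);
Scanning left-to-right, naming '(' by encounter order:
  pos 0: '(' -> open internal node _0 (depth 1)
  pos 1: '(' -> open internal node _1 (depth 2)
  pos 2: '(' -> open internal node _2 (depth 3)
  pos 7: '(' -> open internal node _3 (depth 4)
  pos 10: '(' -> open internal node _4 (depth 5)
  pos 18: ')' -> close internal node _4 (now at depth 4)
  pos 21: ')' -> close internal node _3 (now at depth 3)
  pos 22: ')' -> close internal node _2 (now at depth 2)
  pos 25: ')' -> close internal node _1 (now at depth 1)
  pos 28: ')' -> close internal node _0 (now at depth 0)
Total internal nodes: 5
BFS adjacency from root:
  _0: _1 K
  _1: _2 D
  _2: P X _3
  _3: B _4 V
  _4: Q N S R

Answer: _0: _1 K
_1: _2 D
_2: P X _3
_3: B _4 V
_4: Q N S R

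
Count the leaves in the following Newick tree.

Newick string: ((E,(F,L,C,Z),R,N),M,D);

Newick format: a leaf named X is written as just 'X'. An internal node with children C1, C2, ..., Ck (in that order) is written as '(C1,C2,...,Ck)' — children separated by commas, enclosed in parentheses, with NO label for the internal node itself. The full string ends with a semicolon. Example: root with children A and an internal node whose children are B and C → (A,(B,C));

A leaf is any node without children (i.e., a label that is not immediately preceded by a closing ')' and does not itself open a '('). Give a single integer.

Newick: ((E,(F,L,C,Z),R,N),M,D);
Scan left-to-right; a leaf is any maximal label run not followed by '(':
  pos 2: leaf 'E' → count = 1
  pos 5: leaf 'F' → count = 2
  pos 7: leaf 'L' → count = 3
  pos 9: leaf 'C' → count = 4
  pos 11: leaf 'Z' → count = 5
  pos 14: leaf 'R' → count = 6
  pos 16: leaf 'N' → count = 7
  pos 19: leaf 'M' → count = 8
  pos 21: leaf 'D' → count = 9
Total leaves: 9

Answer: 9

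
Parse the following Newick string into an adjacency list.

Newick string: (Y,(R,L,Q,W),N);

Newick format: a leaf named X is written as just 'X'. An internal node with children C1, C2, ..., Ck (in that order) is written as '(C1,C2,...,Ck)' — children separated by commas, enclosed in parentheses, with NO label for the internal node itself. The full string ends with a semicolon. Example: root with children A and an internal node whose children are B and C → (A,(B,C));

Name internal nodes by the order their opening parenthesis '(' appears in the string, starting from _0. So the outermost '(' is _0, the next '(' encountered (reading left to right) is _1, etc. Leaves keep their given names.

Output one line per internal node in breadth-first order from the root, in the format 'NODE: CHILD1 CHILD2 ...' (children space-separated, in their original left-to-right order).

Answer: _0: Y _1 N
_1: R L Q W

Derivation:
Input: (Y,(R,L,Q,W),N);
Scanning left-to-right, naming '(' by encounter order:
  pos 0: '(' -> open internal node _0 (depth 1)
  pos 3: '(' -> open internal node _1 (depth 2)
  pos 11: ')' -> close internal node _1 (now at depth 1)
  pos 14: ')' -> close internal node _0 (now at depth 0)
Total internal nodes: 2
BFS adjacency from root:
  _0: Y _1 N
  _1: R L Q W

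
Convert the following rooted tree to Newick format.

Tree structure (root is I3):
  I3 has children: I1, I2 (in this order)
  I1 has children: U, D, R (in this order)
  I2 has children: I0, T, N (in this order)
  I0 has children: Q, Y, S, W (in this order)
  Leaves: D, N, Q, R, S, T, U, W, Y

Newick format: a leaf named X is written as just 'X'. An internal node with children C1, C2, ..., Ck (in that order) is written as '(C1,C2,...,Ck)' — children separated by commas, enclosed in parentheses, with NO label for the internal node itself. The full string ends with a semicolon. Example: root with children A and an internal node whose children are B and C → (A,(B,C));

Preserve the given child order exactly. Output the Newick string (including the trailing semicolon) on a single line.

Answer: ((U,D,R),((Q,Y,S,W),T,N));

Derivation:
internal I3 with children ['I1', 'I2']
  internal I1 with children ['U', 'D', 'R']
    leaf 'U' → 'U'
    leaf 'D' → 'D'
    leaf 'R' → 'R'
  → '(U,D,R)'
  internal I2 with children ['I0', 'T', 'N']
    internal I0 with children ['Q', 'Y', 'S', 'W']
      leaf 'Q' → 'Q'
      leaf 'Y' → 'Y'
      leaf 'S' → 'S'
      leaf 'W' → 'W'
    → '(Q,Y,S,W)'
    leaf 'T' → 'T'
    leaf 'N' → 'N'
  → '((Q,Y,S,W),T,N)'
→ '((U,D,R),((Q,Y,S,W),T,N))'
Final: ((U,D,R),((Q,Y,S,W),T,N));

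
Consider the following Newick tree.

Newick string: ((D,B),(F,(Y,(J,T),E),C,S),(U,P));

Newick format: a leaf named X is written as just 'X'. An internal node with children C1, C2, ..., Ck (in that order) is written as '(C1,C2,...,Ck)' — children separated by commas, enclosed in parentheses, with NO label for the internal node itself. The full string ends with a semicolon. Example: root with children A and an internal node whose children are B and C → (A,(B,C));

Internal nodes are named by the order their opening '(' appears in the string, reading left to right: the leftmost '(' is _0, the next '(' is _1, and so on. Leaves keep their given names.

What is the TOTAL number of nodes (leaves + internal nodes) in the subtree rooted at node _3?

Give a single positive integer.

Newick: ((D,B),(F,(Y,(J,T),E),C,S),(U,P));
Locate _3: it is the '(' at position 10 (the 4th '(' reading left to right).
Query: subtree rooted at _3
_3: subtree_size = 1 + 5
  Y: subtree_size = 1 + 0
  _4: subtree_size = 1 + 2
    J: subtree_size = 1 + 0
    T: subtree_size = 1 + 0
  E: subtree_size = 1 + 0
Total subtree size of _3: 6

Answer: 6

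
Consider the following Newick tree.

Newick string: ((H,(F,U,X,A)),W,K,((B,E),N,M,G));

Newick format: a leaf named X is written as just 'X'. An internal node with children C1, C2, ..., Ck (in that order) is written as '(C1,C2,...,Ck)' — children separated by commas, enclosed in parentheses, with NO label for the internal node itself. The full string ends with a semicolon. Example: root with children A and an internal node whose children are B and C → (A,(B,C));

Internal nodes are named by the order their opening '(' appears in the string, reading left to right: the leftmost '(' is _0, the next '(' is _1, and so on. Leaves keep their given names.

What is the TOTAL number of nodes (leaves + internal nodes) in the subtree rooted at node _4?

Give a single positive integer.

Newick: ((H,(F,U,X,A)),W,K,((B,E),N,M,G));
Locate _4: it is the '(' at position 20 (the 5th '(' reading left to right).
Query: subtree rooted at _4
_4: subtree_size = 1 + 2
  B: subtree_size = 1 + 0
  E: subtree_size = 1 + 0
Total subtree size of _4: 3

Answer: 3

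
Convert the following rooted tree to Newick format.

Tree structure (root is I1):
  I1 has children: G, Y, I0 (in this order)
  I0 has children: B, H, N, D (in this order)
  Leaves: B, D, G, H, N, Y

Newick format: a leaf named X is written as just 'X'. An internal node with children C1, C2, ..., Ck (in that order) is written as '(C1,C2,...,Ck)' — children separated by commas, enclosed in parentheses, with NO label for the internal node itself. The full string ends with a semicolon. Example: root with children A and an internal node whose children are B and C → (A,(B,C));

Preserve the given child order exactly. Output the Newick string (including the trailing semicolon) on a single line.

Answer: (G,Y,(B,H,N,D));

Derivation:
internal I1 with children ['G', 'Y', 'I0']
  leaf 'G' → 'G'
  leaf 'Y' → 'Y'
  internal I0 with children ['B', 'H', 'N', 'D']
    leaf 'B' → 'B'
    leaf 'H' → 'H'
    leaf 'N' → 'N'
    leaf 'D' → 'D'
  → '(B,H,N,D)'
→ '(G,Y,(B,H,N,D))'
Final: (G,Y,(B,H,N,D));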